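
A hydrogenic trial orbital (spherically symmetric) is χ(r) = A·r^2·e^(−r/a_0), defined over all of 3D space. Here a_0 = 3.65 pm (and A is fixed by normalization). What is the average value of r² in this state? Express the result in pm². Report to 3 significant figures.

⟨r²⟩ = ∫ r^2 |χ|² 4πr² dr over the full domain.
Recall ∫₀^∞ r^m e^(−r/β) dr = m!·β^(m+1), evaluating both integrals, ⟨r²⟩ = 14·a_0^2.
With a_0 = 3.65, ⟨r^2⟩ = 186.5.

⟨r^2⟩ ≈ 187 pm^2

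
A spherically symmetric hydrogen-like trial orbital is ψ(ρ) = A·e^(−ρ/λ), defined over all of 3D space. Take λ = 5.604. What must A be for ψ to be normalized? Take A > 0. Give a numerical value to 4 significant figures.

Require ∫ |ψ|² 4πρ² dρ = 1 over the whole domain.
With ∫₀^∞ ρ^2 e^(−αρ) dρ = 2!/α^3, ∫|ψ|² 4πρ² dρ = A²·(π·λ^3).
Substituting λ = 5.604 gives A² = 0.0018087, so A = 0.042528.

A ≈ 0.04253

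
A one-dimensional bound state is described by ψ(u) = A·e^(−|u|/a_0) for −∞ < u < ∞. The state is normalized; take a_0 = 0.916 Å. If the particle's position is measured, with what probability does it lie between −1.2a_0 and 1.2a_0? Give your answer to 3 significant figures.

P ≈ 0.909

The probability is P = ∫ |ψ|² du over [−1.2a_0, 1.2a_0].
The normalization integral ∫|ψ|²du over the whole domain equals a_0·A², and A² cancels in the ratio.
By symmetry take twice the u ≥ 0 contribution in numerator and denominator; the 2's cancel. Let t = u/a_0; then A² and the length scale cancel, so P = ∫_{0}^{1.2} e^(-2·t) dt ÷ ∫_{0}^{∞} e^(-2·t) dt.
An antiderivative of e^(-2·t) is -e^(-2·t)/2; evaluating from 0 to 1.2 gives 1/2 - e^(-12/5)/2, while the full integral is 1/2.
This works out to P = 0.9093.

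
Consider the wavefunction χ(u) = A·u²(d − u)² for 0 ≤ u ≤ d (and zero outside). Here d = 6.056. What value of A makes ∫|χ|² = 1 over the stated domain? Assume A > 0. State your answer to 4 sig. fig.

A ≈ 0.007583

The normalization condition is ∫|χ|² du = 1 from 0 to d.
∫|χ|² du = A²·(d^9/630).
Hence A² = 1/[d^9/630].
Substituting d = 6.056 gives A² = 0.000057500, so A = 0.0075829.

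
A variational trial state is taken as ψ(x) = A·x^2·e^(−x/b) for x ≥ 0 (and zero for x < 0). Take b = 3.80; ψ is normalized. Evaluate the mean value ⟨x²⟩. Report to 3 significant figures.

The expectation value is the |ψ|²-weighted average of x^2: ∫ x^2|ψ|² dx.
Evaluating both integrals, ⟨x²⟩ = 15·b^2/2.
Putting b = 3.80 gives 108.3.

⟨x^2⟩ ≈ 108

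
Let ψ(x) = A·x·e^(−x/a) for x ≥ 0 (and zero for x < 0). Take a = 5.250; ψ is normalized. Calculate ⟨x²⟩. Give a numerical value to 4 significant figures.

⟨x²⟩ = ∫ x^2 |ψ|² dx over the full domain.
The ratio of the moment integral to the normalization integral gives ⟨x²⟩ = 3·a^2.
With a = 5.250, ⟨x^2⟩ = 82.688.

⟨x^2⟩ ≈ 82.69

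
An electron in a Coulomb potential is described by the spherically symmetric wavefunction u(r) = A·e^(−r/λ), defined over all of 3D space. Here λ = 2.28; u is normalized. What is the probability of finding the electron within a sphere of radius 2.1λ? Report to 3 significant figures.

P = ∫ |u|² 4πr² dr over r ≤ 2.1λ.
A² is fixed by ∫₀^∞ 4πr²|u|² dr = 1, i.e. A² = (π·λ^3)^(−1).
Substituting t = r/λ, A², 4π and the length scale all cancel in the ratio: P = ∫_{0}^{2.1} t^2·e^(-2·t) dt / ∫_{0}^{∞} t^2·e^(-2·t) dt.
With ∫ t^2·e^(-2·t) dt = -(2·t^2 + 2·t + 1)·e^(-2·t)/4 + C, the region integral is 1/4 - 701·e^(-21/5)/200 and the full one is 1/4.
Taking the ratio yields P = 0.7898.

P ≈ 0.790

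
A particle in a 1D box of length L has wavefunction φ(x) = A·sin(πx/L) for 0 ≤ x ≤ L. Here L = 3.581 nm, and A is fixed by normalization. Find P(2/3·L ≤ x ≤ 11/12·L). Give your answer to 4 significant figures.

The probability is P = ∫ |φ|² dx over [2/3·L, 11/12·L].
The normalization integral ∫|φ|²dx over the whole domain equals L/2·A², and A² cancels in the ratio.
In terms of u = x/L (A² and the length scale cancel between numerator and denominator), P = [∫_{2/3}^{11/12} sin(π·u)^2 du] / [∫_{0}^{1} sin(π·u)^2 du].
Using ∫ sin(π·u)^2 du = u/2 - sin(2·π·u)/(4·π), the numerator is -√(3)/(8·π) + 1/(8·π) + 1/8 and the denominator is 1/2.
This works out to P = (-√(3) + 1 + π)/(4·π).

P ≈ 0.1917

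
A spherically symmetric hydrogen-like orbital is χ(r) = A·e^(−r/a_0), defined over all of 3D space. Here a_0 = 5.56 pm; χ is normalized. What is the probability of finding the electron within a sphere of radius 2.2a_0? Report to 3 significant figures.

P ≈ 0.815

With dV = 4πr²dr, the probability is ∫|χ|² dV over r ≤ 2.2a_0.
Normalization gives A² = 1/(π·a_0^3).
In terms of u = r/a_0 (A², 4π and the length scale all cancel between numerator and denominator), P = [∫_{0}^{2.2} u^2·e^(-2·u) du] / [∫_{0}^{∞} u^2·e^(-2·u) du].
With ∫ u^2·e^(-2·u) du = -(2·u^2 + 2·u + 1)·e^(-2·u)/4 + C, the region integral is 1/4 - 377·e^(-22/5)/100 and the full one is 1/4.
This evaluates to P = 0.8149.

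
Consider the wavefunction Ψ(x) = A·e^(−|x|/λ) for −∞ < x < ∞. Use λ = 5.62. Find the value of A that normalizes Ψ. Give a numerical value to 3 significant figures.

A ≈ 0.422

We need A² ∫|f|² dx = 1, taking the integral from −∞ to ∞.
With Ψ = A·e^(−|x|/λ), the integral evaluates to A²·[λ].
Setting this equal to 1 gives A² = 1/(λ).
Plugging in λ = 5.62 yields A = 0.4218.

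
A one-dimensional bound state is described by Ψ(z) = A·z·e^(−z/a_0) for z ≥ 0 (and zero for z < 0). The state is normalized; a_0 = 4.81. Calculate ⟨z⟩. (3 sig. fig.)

⟨z⟩ = ∫ z |Ψ|² dz over the full domain.
Recall ∫₀^∞ z^m e^(−z/β) dz = m!·β^(m+1), the ratio of the moment integral to the normalization integral gives ⟨z⟩ = 3·a_0/2.
Putting a_0 = 4.81 gives 7.215.

⟨z⟩ ≈ 7.22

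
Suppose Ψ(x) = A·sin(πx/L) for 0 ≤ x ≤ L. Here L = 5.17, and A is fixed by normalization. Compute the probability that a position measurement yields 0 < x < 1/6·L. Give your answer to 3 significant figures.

P ≈ 0.0288

P = ∫_{0}^{1/6·L} |Ψ(x)|² dx.
Since A² = 1/(L/2), this is the region integral divided by the full normalization integral.
Let u = x/L; then A² and the length scale cancel, so P = ∫_{0}^{1/6} sin(π·u)^2 du ÷ ∫_{0}^{1} sin(π·u)^2 du.
With ∫ sin(π·u)^2 du = u/2 - sin(2·π·u)/(4·π) + C, the region integral is -√(3)/(8·π) + 1/12 and the full one is 1/2.
This works out to P = (-√(3)/4 + π/6)/π.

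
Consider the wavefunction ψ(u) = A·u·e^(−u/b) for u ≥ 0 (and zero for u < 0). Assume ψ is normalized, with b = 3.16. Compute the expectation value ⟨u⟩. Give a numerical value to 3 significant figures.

The expectation value is the |ψ|²-weighted average of u: ∫ u|ψ|² du.
Evaluating both integrals, ⟨u⟩ = 3·b/2.
With b = 3.16, ⟨u⟩ = 4.740.

⟨u⟩ ≈ 4.74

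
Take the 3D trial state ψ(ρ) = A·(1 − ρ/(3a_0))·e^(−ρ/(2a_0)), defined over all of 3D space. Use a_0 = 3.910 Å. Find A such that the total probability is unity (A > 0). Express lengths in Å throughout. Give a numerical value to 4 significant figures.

A ≈ 0.04469 Å^(-3/2)

Require ∫ |ψ|² 4πρ² dρ = 1 over the whole domain.
In 3D with spherical symmetry the volume element is 4πρ² dρ.
The integral (without the A² prefactor) comes out to 8·π·a_0^3/3.
With a_0 = 3.910: A² = 0.0019969 and A = 0.044686.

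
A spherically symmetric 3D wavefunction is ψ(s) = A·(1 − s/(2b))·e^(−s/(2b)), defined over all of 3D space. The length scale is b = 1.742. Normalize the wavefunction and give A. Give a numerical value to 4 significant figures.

Normalization requires ∫|ψ|² 4πs² ds = 1, integrated from 0 to ∞.
The angular integral contributes 4π, leaving ∫₀^∞ s²|ψ|² ds.
∫|ψ|² 4πs² ds = A²·(8·π·b^3).
Plugging in b = 1.742 yields A = 0.086758.

A ≈ 0.08676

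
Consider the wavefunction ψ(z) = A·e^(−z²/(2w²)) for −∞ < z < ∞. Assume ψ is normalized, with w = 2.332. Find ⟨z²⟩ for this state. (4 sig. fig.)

⟨z^2⟩ ≈ 2.719

By definition ⟨z²⟩ = ∫ z^2 |ψ(z)|² dz.
The ratio of the moment integral to the normalization integral gives ⟨z²⟩ = w^2/2.
With w = 2.332, ⟨z^2⟩ = 2.7191.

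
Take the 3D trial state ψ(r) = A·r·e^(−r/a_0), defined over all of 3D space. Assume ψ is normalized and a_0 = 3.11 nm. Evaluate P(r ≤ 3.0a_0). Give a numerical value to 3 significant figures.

P ≈ 0.715

Integrate the radial probability density 4πr²|ψ|² over r ≤ 3.0a_0.
A² is fixed by ∫₀^∞ 4πr²|ψ|² dr = 1, i.e. A² = (3·π·a_0^5)^(−1).
In terms of u = r/a_0 (A², 4π and the length scale all cancel between numerator and denominator), P = [∫_{0}^{3.0} u^4·e^(-2·u) du] / [∫_{0}^{∞} u^4·e^(-2·u) du].
An antiderivative of u^4·e^(-2·u) is -(u^4/2 + u^3 + 3·u^2/2 + 3·u/2 + 3/4)·e^(-2·u); evaluating from 0 to 3.0 gives 3/4 - 345·e^(-6)/4, while the full integral is 3/4.
The region integral divided by the full integral gives P = 0.7149.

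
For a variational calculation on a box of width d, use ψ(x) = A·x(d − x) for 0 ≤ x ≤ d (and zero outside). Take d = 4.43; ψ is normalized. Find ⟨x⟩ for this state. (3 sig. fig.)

The expectation value is the |ψ|²-weighted average of x: ∫ x|ψ|² dx.
Evaluating both integrals, ⟨x⟩ = d/2.
With d = 4.43, ⟨x⟩ = 2.215.

⟨x⟩ ≈ 2.22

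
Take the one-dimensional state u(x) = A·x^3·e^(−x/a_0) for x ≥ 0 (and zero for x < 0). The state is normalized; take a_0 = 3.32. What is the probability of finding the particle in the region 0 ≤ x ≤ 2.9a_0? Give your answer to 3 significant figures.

P ≈ 0.362

|u|² is the probability density, so P = ∫_{0}^{2.9a_0} |u|² dx.
Since A² = 1/(45·a_0^7/8), this is the region integral divided by the full normalization integral.
Let t = x/a_0; then A² and the length scale cancel, so P = ∫_{0}^{2.9} t^6·e^(-2·t) dt ÷ ∫_{0}^{∞} t^6·e^(-2·t) dt.
With ∫ t^6·e^(-2·t) dt = -(4·t^6 + 12·t^5 + 30·t^4 + 60·t^3 + 90·t^2 + 90·t + 45)·e^(-2·t)/8 + C, the region integral is ≈ 2.0340 and the full one is 45/8.
The result is P = 0.3616.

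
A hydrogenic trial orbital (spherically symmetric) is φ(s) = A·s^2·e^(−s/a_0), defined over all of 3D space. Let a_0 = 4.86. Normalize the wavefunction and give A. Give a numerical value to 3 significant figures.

A ≈ 0.000470

Normalization requires ∫|φ|² 4πs² ds = 1, integrated from 0 to ∞.
(Spherical symmetry: dV = 4πs² ds.)
With ∫₀^∞ s^6 e^(−αs) ds = 6!/α^7, with φ = A·s^2·e^(−s/a_0), the integral evaluates to A²·[45·π·a_0^7/2].
Setting this equal to 1 gives A² = 1/(45·π·a_0^7/2).
Plugging in a_0 = 4.86 yields A = 0.0004700.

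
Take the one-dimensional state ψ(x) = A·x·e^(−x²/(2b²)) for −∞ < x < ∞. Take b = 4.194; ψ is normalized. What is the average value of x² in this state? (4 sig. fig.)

⟨x²⟩ = ∫ x^2 |ψ|² dx over the full domain.
Differentiating ∫e^(−αx²) dx = √(π/α) under α to get the higher moments, since the A² factors cancel between numerator and denominator, ⟨x²⟩ = 3·b^2/2.
With b = 4.194, ⟨x^2⟩ = 26.384.

⟨x^2⟩ ≈ 26.38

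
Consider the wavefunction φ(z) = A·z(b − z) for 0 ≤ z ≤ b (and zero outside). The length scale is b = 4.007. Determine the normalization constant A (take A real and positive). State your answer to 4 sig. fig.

A ≈ 0.1704

The normalization condition is ∫|φ|² dz = 1 from 0 to b.
Expanding the polynomial and integrating term by term, ∫|φ|² dz = A²·(b^5/30).
Setting this equal to 1 gives A² = 1/(b^5/30).
With b = 4.007: A² = 0.029042 and A = 0.17042.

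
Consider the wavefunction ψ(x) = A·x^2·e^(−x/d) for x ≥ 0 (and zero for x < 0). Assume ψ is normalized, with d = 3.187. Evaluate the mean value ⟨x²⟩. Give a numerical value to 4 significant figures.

By definition ⟨x²⟩ = ∫ x^2 |ψ(x)|² dx.
Since the A² factors cancel between numerator and denominator, ⟨x²⟩ = 15·d^2/2.
Putting d = 3.187 gives 76.177.

⟨x^2⟩ ≈ 76.18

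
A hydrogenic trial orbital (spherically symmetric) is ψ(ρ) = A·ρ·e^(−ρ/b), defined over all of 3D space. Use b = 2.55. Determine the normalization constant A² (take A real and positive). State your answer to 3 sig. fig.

A^2 ≈ 0.000984

The normalization condition is ∫|ψ|² 4πρ² dρ = 1 from 0 to ∞.
With ∫₀^∞ ρ^4 e^(−αρ) dρ = 4!/α^5, with ψ = A·ρ·e^(−ρ/b), the integral evaluates to A²·[3·π·b^5].
So A² = (3·π·b^5)^(−1).
Substituting b = 2.55 gives A² = 0.0009841, so A = 0.03137.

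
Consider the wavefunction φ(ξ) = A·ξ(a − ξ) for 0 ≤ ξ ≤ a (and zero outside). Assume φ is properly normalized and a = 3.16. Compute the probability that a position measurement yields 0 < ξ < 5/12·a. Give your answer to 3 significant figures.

P = ∫_{0}^{5/12·a} |φ(ξ)|² dξ.
With A² fixed by ∫|φ|² = 1, i.e. A² = (a^5/30)^(−1), substitute and integrate.
Let u = ξ/a; then A² and the length scale cancel, so P = ∫_{0}^{5/12} u^2·(1 - u)^2 du ÷ ∫_{0}^{1} u^2·(1 - u)^2 du.
Using ∫ u^2·(1 - u)^2 du = u^3·(6·u^2 - 15·u + 10)/30, the numerator is ≈ 0.011554 and the denominator is 1/30.
Evaluating gives P = 0.3466.

P ≈ 0.347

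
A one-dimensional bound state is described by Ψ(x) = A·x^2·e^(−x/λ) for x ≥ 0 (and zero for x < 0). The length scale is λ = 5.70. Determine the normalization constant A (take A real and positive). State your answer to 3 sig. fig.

We need A² ∫|f|² dx = 1, taking the integral from 0 to ∞.
Using ∫₀^∞ xⁿ e^(−αx) dx = n!/αⁿ⁺¹, ∫|Ψ|² dx = A²·(3·λ^5/4).
So A² = (3·λ^5/4)^(−1).
Plugging in λ = 5.70 yields A = 0.01489.

A ≈ 0.0149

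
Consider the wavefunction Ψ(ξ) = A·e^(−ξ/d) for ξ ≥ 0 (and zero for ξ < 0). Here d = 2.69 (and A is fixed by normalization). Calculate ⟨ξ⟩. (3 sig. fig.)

⟨ξ⟩ ≈ 1.35

By definition ⟨ξ⟩ = ∫ ξ |Ψ(ξ)|² dξ.
With ∫₀^∞ ξ^1 e^(−αξ) dξ = 1!/α^2, since the A² factors cancel between numerator and denominator, ⟨ξ⟩ = d/2.
With d = 2.69, ⟨ξ⟩ = 1.345.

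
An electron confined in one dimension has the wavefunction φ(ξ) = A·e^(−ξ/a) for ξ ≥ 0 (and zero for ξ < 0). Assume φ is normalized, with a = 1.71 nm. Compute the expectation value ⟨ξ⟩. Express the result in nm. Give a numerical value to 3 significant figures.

By definition ⟨ξ⟩ = ∫ ξ |φ(ξ)|² dξ.
Evaluating both integrals, ⟨ξ⟩ = a/2.
With a = 1.71, ⟨ξ⟩ = 0.8550.

⟨ξ⟩ ≈ 0.855 nm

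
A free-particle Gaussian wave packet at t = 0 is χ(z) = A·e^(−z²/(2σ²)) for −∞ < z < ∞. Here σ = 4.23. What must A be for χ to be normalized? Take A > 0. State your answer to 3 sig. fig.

The normalization condition is ∫|χ|² dz = 1 from −∞ to ∞.
Carrying out the integral gives A² · √(π)·σ.
Setting this equal to 1 gives A² = 1/(√(π)·σ).
With σ = 4.23: A² = 0.1334 and A = 0.3652.

A ≈ 0.365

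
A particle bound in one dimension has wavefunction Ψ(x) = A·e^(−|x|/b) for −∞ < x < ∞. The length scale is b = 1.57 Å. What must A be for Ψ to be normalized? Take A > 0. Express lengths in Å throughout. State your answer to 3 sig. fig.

A ≈ 0.798 Å^(-1/2)

We need A² ∫|f|² dx = 1, taking the integral from −∞ to ∞.
Carrying out the integral gives A² · b.
Plugging in b = 1.57 yields A = 0.7981.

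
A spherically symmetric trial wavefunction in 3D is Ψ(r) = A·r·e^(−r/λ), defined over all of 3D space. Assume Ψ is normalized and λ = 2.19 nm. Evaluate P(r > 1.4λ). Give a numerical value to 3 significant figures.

P ≈ 0.848

With dV = 4πr²dr, the probability is ∫|Ψ|² dV over r > 1.4λ.
A² is fixed by ∫₀^∞ 4πr²|Ψ|² dr = 1, i.e. A² = (3·π·λ^5)^(−1).
Substituting u = r/λ, A², 4π and the length scale all cancel in the ratio: P = ∫_{1.4}^{∞} u^4·e^(-2·u) du / ∫_{0}^{∞} u^4·e^(-2·u) du.
An antiderivative of u^4·e^(-2·u) is -(u^4/2 + u^3 + 3·u^2/2 + 3·u/2 + 3/4)·e^(-2·u); evaluating from 1.4 to ∞ gives ≈ 0.63576, while the full integral is 3/4.
Taking the ratio yields P = 0.8477.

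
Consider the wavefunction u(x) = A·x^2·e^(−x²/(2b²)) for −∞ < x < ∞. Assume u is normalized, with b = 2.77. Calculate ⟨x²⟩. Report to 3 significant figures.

By definition ⟨x²⟩ = ∫ x^2 |u(x)|² dx.
The ratio of the moment integral to the normalization integral gives ⟨x²⟩ = 5·b^2/2.
With b = 2.77, ⟨x^2⟩ = 19.18.

⟨x^2⟩ ≈ 19.2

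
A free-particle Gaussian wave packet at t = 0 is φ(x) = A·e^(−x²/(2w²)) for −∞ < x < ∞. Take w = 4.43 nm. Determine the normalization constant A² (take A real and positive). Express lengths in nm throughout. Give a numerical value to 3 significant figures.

A^2 ≈ 0.127 nm^(-1)

The normalization condition is ∫|φ|² dx = 1 from −∞ to ∞.
Using the Gaussian integral ∫_{−∞}^{∞} e^(−αx²) dx = √(π/α), the integral (without the A² prefactor) comes out to √(π)·w.
Setting this equal to 1 gives A² = 1/(√(π)·w).
With w = 4.43: A² = 0.1274 and A = 0.3569.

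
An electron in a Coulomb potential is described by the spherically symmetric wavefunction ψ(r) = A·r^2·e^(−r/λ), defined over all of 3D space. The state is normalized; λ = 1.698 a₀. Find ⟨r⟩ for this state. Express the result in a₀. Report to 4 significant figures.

⟨r⟩ ≈ 5.943 a₀

The expectation value is the |ψ|²-weighted average of r: ∫ r|ψ|² 4πr² dr.
Since the A² factors cancel between numerator and denominator, ⟨r⟩ = 7·λ/2.
With λ = 1.698, ⟨r⟩ = 5.9430.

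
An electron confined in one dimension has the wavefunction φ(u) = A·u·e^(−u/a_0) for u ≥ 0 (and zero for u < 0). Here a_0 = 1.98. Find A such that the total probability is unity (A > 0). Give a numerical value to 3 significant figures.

A ≈ 0.718

Require ∫ |φ|² du = 1 over the whole domain.
With ∫₀^∞ u^2 e^(−αu) du = 2!/α^3, the integral (without the A² prefactor) comes out to a_0^3/4.
So A² = (a_0^3/4)^(−1).
Substituting a_0 = 1.98 gives A² = 0.5153, so A = 0.7178.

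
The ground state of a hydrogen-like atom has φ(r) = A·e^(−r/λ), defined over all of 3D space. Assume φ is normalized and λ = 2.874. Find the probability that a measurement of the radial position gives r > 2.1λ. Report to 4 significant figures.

P ≈ 0.2102

P = ∫ |φ|² 4πr² dr over r > 2.1λ.
A² is fixed by ∫₀^∞ 4πr²|φ|² dr = 1, i.e. A² = (π·λ^3)^(−1).
In terms of u = r/λ (A², 4π and the length scale all cancel between numerator and denominator), P = [∫_{2.1}^{∞} u^2·e^(-2·u) du] / [∫_{0}^{∞} u^2·e^(-2·u) du].
With ∫ u^2·e^(-2·u) du = -(2·u^2 + 2·u + 1)·e^(-2·u)/4 + C, the region integral is 701·e^(-21/5)/200 and the full one is 1/4.
The region integral divided by the full integral gives P = 0.21024.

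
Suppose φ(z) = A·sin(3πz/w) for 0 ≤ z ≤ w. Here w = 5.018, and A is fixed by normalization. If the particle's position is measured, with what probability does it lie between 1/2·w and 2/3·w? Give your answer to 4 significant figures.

P = ∫_{1/2·w}^{2/3·w} |φ(z)|² dz.
Since A² = 1/(w/2), this is the region integral divided by the full normalization integral.
Let u = z/w; then A² and the length scale cancel, so P = ∫_{1/2}^{2/3} sin(3·π·u)^2 du ÷ ∫_{0}^{1} sin(3·π·u)^2 du.
An antiderivative of sin(3·π·u)^2 is u/2 - sin(6·π·u)/(12·π); evaluating from 1/2 to 2/3 gives 1/12, while the full integral is 1/2.
This works out to P = 1/6.

P ≈ 0.1667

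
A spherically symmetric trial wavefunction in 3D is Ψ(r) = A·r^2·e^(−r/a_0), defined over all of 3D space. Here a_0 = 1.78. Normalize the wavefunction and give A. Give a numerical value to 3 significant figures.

A ≈ 0.0158

Normalization requires ∫|Ψ|² 4πr² dr = 1, integrated from 0 to ∞.
The angular integral contributes 4π, leaving ∫₀^∞ r²|Ψ|² dr.
The integral (without the A² prefactor) comes out to 45·π·a_0^7/2.
So A² = (45·π·a_0^7/2)^(−1).
Substituting a_0 = 1.78 gives A² = 0.0002499, so A = 0.01581.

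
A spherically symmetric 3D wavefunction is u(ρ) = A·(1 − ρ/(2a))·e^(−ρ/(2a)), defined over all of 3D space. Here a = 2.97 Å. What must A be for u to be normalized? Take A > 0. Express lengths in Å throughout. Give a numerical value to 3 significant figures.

We need A² ∫|f|² 4πρ² dρ = 1, taking the integral from 0 to ∞.
(Spherical symmetry: dV = 4πρ² dρ.)
Using ∫₀^∞ ρⁿ e^(−αρ) dρ = n!/αⁿ⁺¹, with u = A·(1 − ρ/(2a))·e^(−ρ/(2a)), the integral evaluates to A²·[8·π·a^3].
Setting this equal to 1 gives A² = 1/(8·π·a^3).
Substituting a = 2.97 gives A² = 0.001519, so A = 0.03897.

A ≈ 0.0390 Å^(-3/2)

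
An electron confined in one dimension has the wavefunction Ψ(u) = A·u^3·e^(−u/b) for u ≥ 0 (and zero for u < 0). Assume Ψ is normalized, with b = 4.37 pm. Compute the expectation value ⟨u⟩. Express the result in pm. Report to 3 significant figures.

By definition ⟨u⟩ = ∫ u |Ψ(u)|² du.
With ∫₀^∞ u^7 e^(−αu) du = 7!/α^8, the ratio of the moment integral to the normalization integral gives ⟨u⟩ = 7·b/2.
With b = 4.37, ⟨u⟩ = 15.30.

⟨u⟩ ≈ 15.3 pm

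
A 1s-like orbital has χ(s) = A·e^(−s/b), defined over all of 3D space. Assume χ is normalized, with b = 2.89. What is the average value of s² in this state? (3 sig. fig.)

⟨s²⟩ = ∫ s^2 |χ|² 4πs² ds over the full domain.
The ratio of the moment integral to the normalization integral gives ⟨s²⟩ = 3·b^2.
With b = 2.89, ⟨s^2⟩ = 25.06.

⟨s^2⟩ ≈ 25.1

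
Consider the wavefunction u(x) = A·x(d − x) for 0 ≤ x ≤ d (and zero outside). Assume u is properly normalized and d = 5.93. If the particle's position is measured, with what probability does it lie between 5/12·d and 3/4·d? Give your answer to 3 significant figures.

The probability is P = ∫ |u|² dx over [5/12·d, 3/4·d].
Since A² = 1/(d^5/30), this is the region integral divided by the full normalization integral.
Substituting t = x/d, A² and the length scale cancel in the ratio: P = ∫_{5/12}^{3/4} t^2·(1 - t)^2 dt / ∫_{0}^{1} t^2·(1 - t)^2 dt.
Using ∫ t^2·(1 - t)^2 dt = t^3·(6·t^2 - 15·t + 10)/30, the numerator is ≈ 0.018329 and the denominator is 1/30.
The result is P = 0.5499.

P ≈ 0.550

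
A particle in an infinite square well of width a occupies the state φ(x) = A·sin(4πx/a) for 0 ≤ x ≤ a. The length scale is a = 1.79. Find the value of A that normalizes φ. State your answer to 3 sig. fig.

Require ∫ |φ|² dx = 1 over the whole domain.
∫|φ|² dx = A²·(a/2).
So A² = (a/2)^(−1).
Plugging in a = 1.79 yields A = 1.057.

A ≈ 1.06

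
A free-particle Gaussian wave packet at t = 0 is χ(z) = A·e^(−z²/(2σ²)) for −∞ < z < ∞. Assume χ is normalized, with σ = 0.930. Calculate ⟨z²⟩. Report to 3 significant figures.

⟨z^2⟩ ≈ 0.432

⟨z²⟩ = ∫ z^2 |χ|² dz over the full domain.
With ∫_{−∞}^{∞} z^(2m) e^(−αz²) dz = (2m−1)!!·√π / (2^m α^(m+1/2)), since the A² factors cancel between numerator and denominator, ⟨z²⟩ = σ^2/2.
Putting σ = 0.930 gives 0.4325.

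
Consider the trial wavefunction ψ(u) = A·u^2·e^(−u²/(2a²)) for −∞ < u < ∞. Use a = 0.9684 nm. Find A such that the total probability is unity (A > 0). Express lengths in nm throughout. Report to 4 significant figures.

A ≈ 0.9398 nm^(-5/2)

We need A² ∫|f|² du = 1, taking the integral from −∞ to ∞.
Carrying out the integral gives A² · 3·√(π)·a^5/4.
Substituting a = 0.9684 gives A² = 0.88326, so A = 0.93982.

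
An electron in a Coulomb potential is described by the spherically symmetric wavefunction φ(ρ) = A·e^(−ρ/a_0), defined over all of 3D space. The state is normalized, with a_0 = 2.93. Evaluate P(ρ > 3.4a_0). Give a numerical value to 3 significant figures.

P = ∫ |φ|² 4πρ² dρ over ρ > 3.4a_0.
A² is fixed by ∫₀^∞ 4πρ²|φ|² dρ = 1, i.e. A² = (π·a_0^3)^(−1).
In terms of u = ρ/a_0 (A², 4π and the length scale all cancel between numerator and denominator), P = [∫_{3.4}^{∞} u^2·e^(-2·u) du] / [∫_{0}^{∞} u^2·e^(-2·u) du].
Using ∫ u^2·e^(-2·u) du = -(2·u^2 + 2·u + 1)·e^(-2·u)/4, the numerator is 773·e^(-34/5)/100 and the denominator is 1/4.
This evaluates to P = 0.03444.

P ≈ 0.0344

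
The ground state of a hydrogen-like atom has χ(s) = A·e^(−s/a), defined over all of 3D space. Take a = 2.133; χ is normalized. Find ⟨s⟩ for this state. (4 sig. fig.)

⟨s⟩ ≈ 3.200

The expectation value is the |χ|²-weighted average of s: ∫ s|χ|² 4πs² ds.
Using ∫₀^∞ sⁿ e^(−αs) ds = n!/αⁿ⁺¹, evaluating both integrals, ⟨s⟩ = 3·a/2.
With a = 2.133, ⟨s⟩ = 3.1995.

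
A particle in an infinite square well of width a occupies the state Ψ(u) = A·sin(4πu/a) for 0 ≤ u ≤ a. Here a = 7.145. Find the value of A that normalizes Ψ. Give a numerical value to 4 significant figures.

Require ∫ |Ψ|² du = 1 over the whole domain.
With ∫₀^a sin²(nπu/a) du = a/2, with Ψ = A·sin(4πu/a), the integral evaluates to A²·[a/2].
So A² = (a/2)^(−1).
Substituting a = 7.145 gives A² = 0.27992, so A = 0.52907.

A ≈ 0.5291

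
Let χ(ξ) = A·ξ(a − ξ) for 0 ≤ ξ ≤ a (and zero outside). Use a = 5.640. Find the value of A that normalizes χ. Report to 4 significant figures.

We need A² ∫|f|² dξ = 1, taking the integral from 0 to a.
The integral (without the A² prefactor) comes out to a^5/30.
Hence A² = 1/[a^5/30].
Plugging in a = 5.640 yields A = 0.072504.

A ≈ 0.07250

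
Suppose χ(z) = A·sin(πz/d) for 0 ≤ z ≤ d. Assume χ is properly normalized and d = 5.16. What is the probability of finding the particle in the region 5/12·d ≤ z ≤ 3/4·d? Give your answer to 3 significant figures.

P ≈ 0.572

|χ|² is the probability density, so P = ∫_{5/12·d}^{3/4·d} |χ|² dz.
With A² fixed by ∫|χ|² = 1, i.e. A² = (d/2)^(−1), substitute and integrate.
Substituting u = z/d, A² and the length scale cancel in the ratio: P = ∫_{5/12}^{3/4} sin(π·u)^2 du / ∫_{0}^{1} sin(π·u)^2 du.
With ∫ sin(π·u)^2 du = u/2 - sin(2·π·u)/(4·π) + C, the region integral is 3/(8·π) + 1/6 and the full one is 1/2.
Evaluating gives P = (9 + 4·π)/(12·π).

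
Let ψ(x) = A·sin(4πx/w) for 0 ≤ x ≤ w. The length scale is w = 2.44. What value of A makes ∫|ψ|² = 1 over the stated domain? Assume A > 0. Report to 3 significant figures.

A ≈ 0.905

The normalization condition is ∫|ψ|² dx = 1 from 0 to w.
With ∫₀^w sin²(nπx/w) dx = w/2, ∫|ψ|² dx = A²·(w/2).
Substituting w = 2.44 gives A² = 0.8197, so A = 0.9054.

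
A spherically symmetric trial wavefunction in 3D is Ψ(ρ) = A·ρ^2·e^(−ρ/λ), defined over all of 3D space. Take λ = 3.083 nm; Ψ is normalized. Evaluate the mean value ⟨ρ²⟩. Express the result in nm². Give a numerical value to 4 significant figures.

The expectation value is the |Ψ|²-weighted average of ρ^2: ∫ ρ^2|Ψ|² 4πρ² dρ.
The ratio of the moment integral to the normalization integral gives ⟨ρ²⟩ = 14·λ^2.
Putting λ = 3.083 gives 133.07.

⟨ρ^2⟩ ≈ 133.1 nm^2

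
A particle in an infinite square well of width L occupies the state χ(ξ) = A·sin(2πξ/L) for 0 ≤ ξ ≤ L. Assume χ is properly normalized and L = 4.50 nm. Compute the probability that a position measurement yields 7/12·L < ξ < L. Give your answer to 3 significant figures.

P = ∫_{7/12·L}^{L} |χ(ξ)|² dξ.
The normalization integral ∫|χ|²dξ over the whole domain equals L/2·A², and A² cancels in the ratio.
In terms of u = ξ/L (A² and the length scale cancel between numerator and denominator), P = [∫_{7/12}^{1} sin(2·π·u)^2 du] / [∫_{0}^{1} sin(2·π·u)^2 du].
An antiderivative of sin(2·π·u)^2 is u/2 - sin(4·π·u)/(8·π); evaluating from 7/12 to 1 gives √(3)/(16·π) + 5/24, while the full integral is 1/2.
The result is P = √(3)/(8·π) + 5/12.

P ≈ 0.486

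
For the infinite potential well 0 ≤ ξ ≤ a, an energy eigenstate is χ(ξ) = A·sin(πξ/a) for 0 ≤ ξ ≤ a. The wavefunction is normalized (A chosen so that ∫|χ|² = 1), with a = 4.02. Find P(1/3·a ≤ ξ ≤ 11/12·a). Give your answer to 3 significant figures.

P = ∫_{1/3·a}^{11/12·a} |χ(ξ)|² dξ.
The normalization integral ∫|χ|²dξ over the whole domain equals a/2·A², and A² cancels in the ratio.
In terms of u = ξ/a (A² and the length scale cancel between numerator and denominator), P = [∫_{1/3}^{11/12} sin(π·u)^2 du] / [∫_{0}^{1} sin(π·u)^2 du].
With ∫ sin(π·u)^2 du = u/2 - sin(2·π·u)/(4·π) + C, the region integral is 1/(8·π) + √(3)/(8·π) + 7/24 and the full one is 1/2.
Evaluating gives P = (3 + 3·√(3) + 7·π)/(12·π).

P ≈ 0.801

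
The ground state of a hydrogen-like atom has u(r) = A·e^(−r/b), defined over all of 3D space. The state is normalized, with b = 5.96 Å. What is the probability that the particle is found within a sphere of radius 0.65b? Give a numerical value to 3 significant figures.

With dV = 4πr²dr, the probability is ∫|u|² dV over r ≤ 0.65b.
Normalization gives A² = 1/(π·b^3).
Let t = r/b; then A², 4π and the length scale all cancel, so P = ∫_{0}^{0.65} t^2·e^(-2·t) dt ÷ ∫_{0}^{∞} t^2·e^(-2·t) dt.
With ∫ t^2·e^(-2·t) dt = -(2·t^2 + 2·t + 1)·e^(-2·t)/4 + C, the region integral is 1/4 - 629·e^(-13/10)/800 and the full one is 1/4.
The region integral divided by the full integral gives P = 0.1429.

P ≈ 0.143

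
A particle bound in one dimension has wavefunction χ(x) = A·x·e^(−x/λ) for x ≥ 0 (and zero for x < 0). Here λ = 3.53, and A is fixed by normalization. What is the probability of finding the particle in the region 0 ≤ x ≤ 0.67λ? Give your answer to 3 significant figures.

P ≈ 0.152

|χ|² is the probability density, so P = ∫_{0}^{0.67λ} |χ|² dx.
The normalization integral ∫|χ|²dx over the whole domain equals λ^3/4·A², and A² cancels in the ratio.
Let u = x/λ; then A² and the length scale cancel, so P = ∫_{0}^{0.67} u^2·e^(-2·u) du ÷ ∫_{0}^{∞} u^2·e^(-2·u) du.
With ∫ u^2·e^(-2·u) du = -(2·u^2 + 2·u + 1)·e^(-2·u)/4 + C, the region integral is ≈ 0.038049 and the full one is 1/4.
The result is P = 0.1522.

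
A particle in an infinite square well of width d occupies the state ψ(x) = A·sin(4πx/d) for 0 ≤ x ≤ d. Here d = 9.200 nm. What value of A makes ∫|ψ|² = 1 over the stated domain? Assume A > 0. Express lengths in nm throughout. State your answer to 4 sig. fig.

The normalization condition is ∫|ψ|² dx = 1 from 0 to d.
With ∫₀^d sin²(nπx/d) dx = d/2, the integral (without the A² prefactor) comes out to d/2.
So A² = (d/2)^(−1).
With d = 9.200: A² = 0.21739 and A = 0.46625.

A ≈ 0.4663 nm^(-1/2)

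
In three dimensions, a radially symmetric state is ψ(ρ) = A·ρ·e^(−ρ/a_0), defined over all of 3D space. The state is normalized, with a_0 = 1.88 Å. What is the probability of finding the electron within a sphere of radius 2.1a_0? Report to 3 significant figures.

P ≈ 0.410

With dV = 4πρ²dρ, the probability is ∫|ψ|² dV over ρ ≤ 2.1a_0.
Normalization gives A² = 1/(3·π·a_0^5).
Substituting u = ρ/a_0, A², 4π and the length scale all cancel in the ratio: P = ∫_{0}^{2.1} u^4·e^(-2·u) du / ∫_{0}^{∞} u^4·e^(-2·u) du.
With ∫ u^4·e^(-2·u) du = -(u^4/2 + u^3 + 3·u^2/2 + 3·u/2 + 3/4)·e^(-2·u) + C, the region integral is ≈ 0.30763 and the full one is 3/4.
Taking the ratio yields P = 0.4102.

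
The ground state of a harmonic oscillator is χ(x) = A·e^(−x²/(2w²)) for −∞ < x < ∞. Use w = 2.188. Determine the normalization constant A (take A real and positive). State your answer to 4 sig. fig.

A ≈ 0.5078

Normalization requires ∫|χ|² dx = 1, integrated from −∞ to ∞.
Carrying out the integral gives A² · √(π)·w.
So A² = (√(π)·w)^(−1).
Plugging in w = 2.188 yields A = 0.50780.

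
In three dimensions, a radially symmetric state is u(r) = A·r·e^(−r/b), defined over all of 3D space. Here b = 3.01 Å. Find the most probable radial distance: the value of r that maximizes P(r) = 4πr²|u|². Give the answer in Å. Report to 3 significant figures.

Differentiate P(r) = 4πr²|u|² with respect to r and set to zero.
This gives r = 2·b.
With b = 3.01, the most probable radial distance is 6.020 Å.

r ≈ 6.02 Å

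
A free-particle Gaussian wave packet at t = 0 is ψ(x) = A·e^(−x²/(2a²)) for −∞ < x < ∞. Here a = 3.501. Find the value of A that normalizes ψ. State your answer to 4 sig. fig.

A ≈ 0.4014

We need A² ∫|f|² dx = 1, taking the integral from −∞ to ∞.
Differentiating ∫e^(−αx²) dx = √(π/α) under α to get the higher moments, the integral (without the A² prefactor) comes out to √(π)·a.
So A² = (√(π)·a)^(−1).
With a = 3.501: A² = 0.16115 and A = 0.40144.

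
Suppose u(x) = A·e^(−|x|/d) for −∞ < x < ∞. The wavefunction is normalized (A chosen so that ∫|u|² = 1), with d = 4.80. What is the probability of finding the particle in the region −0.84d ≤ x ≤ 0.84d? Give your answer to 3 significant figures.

The probability is P = ∫ |u|² dx over [−0.84d, 0.84d].
The normalization integral ∫|u|²dx over the whole domain equals d·A², and A² cancels in the ratio.
Both integrals are even about x = 0, so only the x ≥ 0 halves are needed (the factors of 2 cancel). Substituting t = x/d, A² and the length scale cancel in the ratio: P = ∫_{0}^{0.84} e^(-2·t) dt / ∫_{0}^{∞} e^(-2·t) dt.
An antiderivative of e^(-2·t) is -e^(-2·t)/2; evaluating from 0 to 0.84 gives 1/2 - e^(-42/25)/2, while the full integral is 1/2.
Taking the ratio, P = 0.8136.

P ≈ 0.814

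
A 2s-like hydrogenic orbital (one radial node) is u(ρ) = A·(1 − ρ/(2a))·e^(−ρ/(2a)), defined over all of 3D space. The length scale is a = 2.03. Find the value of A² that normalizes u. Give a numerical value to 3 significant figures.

We need A² ∫|f|² 4πρ² dρ = 1, taking the integral from 0 to ∞.
In 3D with spherical symmetry the volume element is 4πρ² dρ.
Using ∫₀^∞ ρⁿ e^(−αρ) dρ = n!/αⁿ⁺¹, ∫|u|² 4πρ² dρ = A²·(8·π·a^3).
Setting this equal to 1 gives A² = 1/(8·π·a^3).
With a = 2.03: A² = 0.004756 and A = 0.06897.

A^2 ≈ 0.00476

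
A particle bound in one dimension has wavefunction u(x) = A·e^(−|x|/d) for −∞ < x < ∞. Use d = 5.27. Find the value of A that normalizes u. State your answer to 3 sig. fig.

A ≈ 0.436

The normalization condition is ∫|u|² dx = 1 from −∞ to ∞.
Recall ∫₀^∞ x^m e^(−x/β) dx = m!·β^(m+1), with u = A·e^(−|x|/d), the integral evaluates to A²·[d].
Hence A² = 1/[d].
Substituting d = 5.27 gives A² = 0.1898, so A = 0.4356.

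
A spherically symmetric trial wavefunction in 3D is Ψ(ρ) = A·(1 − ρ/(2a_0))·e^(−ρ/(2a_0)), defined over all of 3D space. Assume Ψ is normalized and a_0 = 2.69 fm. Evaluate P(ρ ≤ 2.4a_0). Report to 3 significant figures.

With dV = 4πρ²dρ, the probability is ∫|Ψ|² dV over ρ ≤ 2.4a_0.
The full normalization integral is A²·[8·π·a_0^3] = 1, fixing A².
Let u = ρ/a_0; then A², 4π and the length scale all cancel, so P = ∫_{0}^{2.4} u^2·(1 - u/2)^2·e^(-u) du ÷ ∫_{0}^{∞} u^2·(1 - u/2)^2·e^(-u) du.
Using ∫ u^2·(1 - u/2)^2·e^(-u) du = -(u^4/4 + u^2 + 2·u + 2)·e^(-u), the numerator is ≈ 0.10813 and the denominator is 2.
This evaluates to P = 0.05407.

P ≈ 0.0541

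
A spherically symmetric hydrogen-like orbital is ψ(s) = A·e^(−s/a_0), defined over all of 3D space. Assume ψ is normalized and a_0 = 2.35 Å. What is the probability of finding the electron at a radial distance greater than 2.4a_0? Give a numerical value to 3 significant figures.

Integrate the radial probability density 4πs²|ψ|² over s > 2.4a_0.
Normalization gives A² = 1/(π·a_0^3).
Substituting u = s/a_0, A², 4π and the length scale all cancel in the ratio: P = ∫_{2.4}^{∞} u^2·e^(-2·u) du / ∫_{0}^{∞} u^2·e^(-2·u) du.
An antiderivative of u^2·e^(-2·u) is -(2·u^2 + 2·u + 1)·e^(-2·u)/4; evaluating from 2.4 to ∞ gives 433·e^(-24/5)/100, while the full integral is 1/4.
The region integral divided by the full integral gives P = 0.1425.

P ≈ 0.143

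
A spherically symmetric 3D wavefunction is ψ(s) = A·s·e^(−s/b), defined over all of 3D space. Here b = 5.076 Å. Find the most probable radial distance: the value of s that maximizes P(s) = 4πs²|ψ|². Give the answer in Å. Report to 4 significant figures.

s ≈ 10.15 Å

Set d/ds [P(s) = 4πs²|ψ|²] = 0 and solve for s > 0.
Solving yields s = 2·b.
With b = 5.076, the most probable radial distance is 10.152 Å.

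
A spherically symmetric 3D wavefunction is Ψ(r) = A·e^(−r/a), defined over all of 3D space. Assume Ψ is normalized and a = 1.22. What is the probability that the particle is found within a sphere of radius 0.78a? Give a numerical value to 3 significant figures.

Integrate the radial probability density 4πr²|Ψ|² over r ≤ 0.78a.
Normalization gives A² = 1/(π·a^3).
Substituting u = r/a, A², 4π and the length scale all cancel in the ratio: P = ∫_{0}^{0.78} u^2·e^(-2·u) du / ∫_{0}^{∞} u^2·e^(-2·u) du.
With ∫ u^2·e^(-2·u) du = -(2·u^2 + 2·u + 1)·e^(-2·u)/4 + C, the region integral is 1/4 - 4721·e^(-39/25)/5000 and the full one is 1/4.
The region integral divided by the full integral gives P = 0.2064.

P ≈ 0.206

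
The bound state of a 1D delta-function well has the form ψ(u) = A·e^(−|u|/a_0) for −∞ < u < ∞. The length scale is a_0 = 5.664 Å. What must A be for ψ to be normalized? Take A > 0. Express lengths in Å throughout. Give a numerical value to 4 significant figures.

The normalization condition is ∫|ψ|² du = 1 from −∞ to ∞.
Recall ∫₀^∞ u^m e^(−u/β) du = m!·β^(m+1), with ψ = A·e^(−|u|/a_0), the integral evaluates to A²·[a_0].
So A² = (a_0)^(−1).
With a_0 = 5.664: A² = 0.17655 and A = 0.42018.

A ≈ 0.4202 Å^(-1/2)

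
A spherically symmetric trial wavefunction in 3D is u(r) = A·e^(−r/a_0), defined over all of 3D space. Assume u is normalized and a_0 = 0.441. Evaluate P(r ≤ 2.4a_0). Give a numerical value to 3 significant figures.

P ≈ 0.857

Integrate the radial probability density 4πr²|u|² over r ≤ 2.4a_0.
A² is fixed by ∫₀^∞ 4πr²|u|² dr = 1, i.e. A² = (π·a_0^3)^(−1).
Let t = r/a_0; then A², 4π and the length scale all cancel, so P = ∫_{0}^{2.4} t^2·e^(-2·t) dt ÷ ∫_{0}^{∞} t^2·e^(-2·t) dt.
Using ∫ t^2·e^(-2·t) dt = -(2·t^2 + 2·t + 1)·e^(-2·t)/4, the numerator is 1/4 - 433·e^(-24/5)/100 and the denominator is 1/4.
This evaluates to P = 0.8575.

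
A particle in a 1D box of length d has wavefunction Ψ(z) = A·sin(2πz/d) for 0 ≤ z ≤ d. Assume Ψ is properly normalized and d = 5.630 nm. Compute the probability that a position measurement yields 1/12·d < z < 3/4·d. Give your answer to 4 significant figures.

|Ψ|² is the probability density, so P = ∫_{1/12·d}^{3/4·d} |Ψ|² dz.
The normalization integral ∫|Ψ|²dz over the whole domain equals d/2·A², and A² cancels in the ratio.
Let u = z/d; then A² and the length scale cancel, so P = ∫_{1/12}^{3/4} sin(2·π·u)^2 du ÷ ∫_{0}^{1} sin(2·π·u)^2 du.
With ∫ sin(2·π·u)^2 du = u/2 - sin(4·π·u)/(8·π) + C, the region integral is √(3)/(16·π) + 1/3 and the full one is 1/2.
Taking the ratio, P = √(3)/(8·π) + 2/3.

P ≈ 0.7356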